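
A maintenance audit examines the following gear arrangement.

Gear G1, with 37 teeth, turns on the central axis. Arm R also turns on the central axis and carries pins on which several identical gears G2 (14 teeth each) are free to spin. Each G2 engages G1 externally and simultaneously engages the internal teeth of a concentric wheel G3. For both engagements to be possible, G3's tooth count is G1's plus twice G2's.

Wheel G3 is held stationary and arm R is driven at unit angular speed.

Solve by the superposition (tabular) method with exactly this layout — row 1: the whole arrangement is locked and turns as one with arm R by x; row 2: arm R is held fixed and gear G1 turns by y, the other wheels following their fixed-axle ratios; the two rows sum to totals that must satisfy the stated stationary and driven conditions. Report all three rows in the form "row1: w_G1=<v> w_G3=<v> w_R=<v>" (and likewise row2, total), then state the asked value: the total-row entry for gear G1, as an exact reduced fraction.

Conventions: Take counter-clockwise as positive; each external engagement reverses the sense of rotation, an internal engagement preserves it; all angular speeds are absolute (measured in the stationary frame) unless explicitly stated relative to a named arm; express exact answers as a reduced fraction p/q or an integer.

topology: planetary set — G1 37T / G2 14T / G3 65T, arm = carrier (Willis)
row 1: whole set turns with the arm by x
row 2 — arm fixed, fixed-axis ratios: sun y, ring −(37/65)·y, arm 0
boundary: total ω_ring = x − (37/65)·y = 0 and total ω_arm = x = 1  ⇒  y = 65/37, x = 1
row 2 ring = −(37/65)·65/37 = -1
totals (row 1 + row 2): sun 1 + 65/37 = 102/37, ring 1 + (-1) = 0, arm 1 + 0 = 1
asked cell (total, sun) = 102/37

row1: w_G1=1 w_G3=1 w_R=1
row2: w_G1=65/37 w_G3=-1 w_R=0
total: w_G1=102/37 w_G3=0 w_R=1
asked value: 102/37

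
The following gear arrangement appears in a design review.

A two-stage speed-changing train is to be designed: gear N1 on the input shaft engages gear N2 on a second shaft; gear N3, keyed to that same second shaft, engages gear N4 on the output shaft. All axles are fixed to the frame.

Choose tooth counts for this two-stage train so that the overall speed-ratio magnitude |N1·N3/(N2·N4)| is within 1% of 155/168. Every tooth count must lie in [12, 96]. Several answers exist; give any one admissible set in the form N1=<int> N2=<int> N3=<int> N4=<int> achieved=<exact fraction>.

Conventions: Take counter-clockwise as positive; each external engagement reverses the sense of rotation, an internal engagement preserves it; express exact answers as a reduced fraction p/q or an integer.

N1=15 N2=12 N3=31 N4=42 achieved=155/168

design class (target 155/168): fixed-axis compound train
target = 155/168 in lowest terms: an exact hit needs N1·N3 = k·155 and N2·N4 = k·168 for one integer k, every count in [12, 96]; additionally prefer no 1:1 stage (N1 ≠ N2, N3 ≠ N4)
k = 1…2: no 1:1-free in-range split of k·155 and k·168 into factor pairs; take k = 3
k = 3: N1·N3 = 465 = 15·31, N2·N4 = 504 = 12·42
achieved = 15·31/(12·42) = 155/168; |achieved − target| = 0 ≤ 31/3360 ✓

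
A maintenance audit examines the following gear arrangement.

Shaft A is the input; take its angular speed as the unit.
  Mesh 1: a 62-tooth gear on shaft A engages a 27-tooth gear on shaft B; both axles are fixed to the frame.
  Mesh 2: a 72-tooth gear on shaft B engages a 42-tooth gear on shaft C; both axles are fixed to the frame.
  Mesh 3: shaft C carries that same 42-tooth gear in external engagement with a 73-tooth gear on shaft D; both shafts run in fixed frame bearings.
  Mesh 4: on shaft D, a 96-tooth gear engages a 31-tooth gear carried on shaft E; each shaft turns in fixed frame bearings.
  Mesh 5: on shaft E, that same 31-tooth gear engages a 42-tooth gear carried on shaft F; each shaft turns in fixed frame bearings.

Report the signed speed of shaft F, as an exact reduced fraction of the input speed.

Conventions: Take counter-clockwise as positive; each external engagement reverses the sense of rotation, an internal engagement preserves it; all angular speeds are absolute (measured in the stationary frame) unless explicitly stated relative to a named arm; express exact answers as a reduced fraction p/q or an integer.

5-mesh fixed-axis compound train (all bearings frame-fixed)
mesh 1 [62T→27T]: |ω|/ω_in = 1×62/27 = 62/27, sense flips to −
mesh 2 [72T→42T]: |ω|/ω_in = (62/27)×72/42 = 248/63, sense flips to +
mesh 3 [42T→73T]: |ω|/ω_in = (248/63)×42/73 = 496/219, sense flips to −
mesh 4 [96T→31T]: |ω|/ω_in = (496/219)×96/31 = 512/73, sense flips to +
mesh 5 [31T→42T]: |ω|/ω_in = (512/73)×31/42 = 7936/1533, sense flips to −
signed output speed (× input speed) = -7936/1533

-7936/1533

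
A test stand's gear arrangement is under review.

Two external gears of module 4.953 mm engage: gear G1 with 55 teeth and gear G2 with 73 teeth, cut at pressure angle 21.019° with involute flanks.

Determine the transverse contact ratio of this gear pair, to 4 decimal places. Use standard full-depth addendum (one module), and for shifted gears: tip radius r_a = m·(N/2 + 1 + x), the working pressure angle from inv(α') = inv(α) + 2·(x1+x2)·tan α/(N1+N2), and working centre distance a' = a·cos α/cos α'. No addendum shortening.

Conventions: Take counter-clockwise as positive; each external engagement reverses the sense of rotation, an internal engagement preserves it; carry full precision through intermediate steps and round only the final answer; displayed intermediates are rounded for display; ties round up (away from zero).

1.7359

class = single-mesh tooth geometry [involute pair 55T × 73T, m = 4.953]
base radii: r_b1 = 127.144462, r_b2 = 168.755377
tip radii: r_a1 = 141.160500, r_a2 = 185.737500
no profile shift: α' = α, a' = a
action lengths: √(r_a1²−r_b1²) = 61.323507, √(r_a2²−r_b2²) = 77.588927
base pitch p_b = π·m·cos α = 14.524949
CR = (61.323507 + 77.588927 − 316.992000·sin 21.01900°)/14.524949 = 1.735946
contact ratio ≈ 1.7359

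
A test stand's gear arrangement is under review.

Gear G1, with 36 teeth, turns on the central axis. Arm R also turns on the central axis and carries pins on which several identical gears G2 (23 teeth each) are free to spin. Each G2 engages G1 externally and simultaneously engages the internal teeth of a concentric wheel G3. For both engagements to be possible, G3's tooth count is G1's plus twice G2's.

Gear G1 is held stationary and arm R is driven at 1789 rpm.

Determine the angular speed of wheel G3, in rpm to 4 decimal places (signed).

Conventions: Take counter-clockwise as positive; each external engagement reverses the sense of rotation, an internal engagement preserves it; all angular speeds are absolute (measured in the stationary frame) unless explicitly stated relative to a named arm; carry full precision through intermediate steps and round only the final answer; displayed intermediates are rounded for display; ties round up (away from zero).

planetary set (36T centre, 23T on arm, 82T internal) — Willis relation
normalise by the input: solve with ω_arm = 1, then scale by 1789 rpm
ring teeth: 36 + 2·23 = 82
36(ω_sun−ω_arm) = −82(ω_ring−ω_arm),  ω_sun = 0, ω_arm = 1
ω_ring = 1 − (36/82)(0−1) = 59/41
scale: ω_ring = 59/41 × 1789 rpm = +2574.4146 rpm

+2574.4146 rpm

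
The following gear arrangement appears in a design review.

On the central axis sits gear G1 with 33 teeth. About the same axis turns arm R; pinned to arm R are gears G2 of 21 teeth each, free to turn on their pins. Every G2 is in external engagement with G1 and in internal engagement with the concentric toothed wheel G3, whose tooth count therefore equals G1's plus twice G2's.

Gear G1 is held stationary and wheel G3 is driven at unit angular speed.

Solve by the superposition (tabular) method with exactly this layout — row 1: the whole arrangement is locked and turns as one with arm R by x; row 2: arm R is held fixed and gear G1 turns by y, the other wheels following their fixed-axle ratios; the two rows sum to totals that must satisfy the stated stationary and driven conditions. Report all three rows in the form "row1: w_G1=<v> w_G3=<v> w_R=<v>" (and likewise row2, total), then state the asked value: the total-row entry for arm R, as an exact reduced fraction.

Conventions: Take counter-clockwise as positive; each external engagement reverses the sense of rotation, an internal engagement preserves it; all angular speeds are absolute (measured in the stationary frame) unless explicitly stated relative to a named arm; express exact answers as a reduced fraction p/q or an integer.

row1: w_G1=25/36 w_G3=25/36 w_R=25/36
row2: w_G1=-25/36 w_G3=11/36 w_R=0
total: w_G1=0 w_G3=1 w_R=25/36
asked value: 25/36

class = planetary set [G3 = 33+2·21 = 75; Willis about the carrier]
row 1 (train locked, turned with arm): all members turn x
row 2: sun turns y, ring = −(33/75)·y, arm 0
boundary: total ω_sun = x + y = 0 and total ω_ring = x − (33/75)·y = 1  ⇒  y = -25/36, x = 25/36
row 2 ring = −(33/75)·(-25/36) = 11/36
totals (row 1 + row 2): sun 25/36 + (-25/36) = 0, ring 25/36 + 11/36 = 1, arm 25/36 + 0 = 25/36
asked cell (total, arm) = 25/36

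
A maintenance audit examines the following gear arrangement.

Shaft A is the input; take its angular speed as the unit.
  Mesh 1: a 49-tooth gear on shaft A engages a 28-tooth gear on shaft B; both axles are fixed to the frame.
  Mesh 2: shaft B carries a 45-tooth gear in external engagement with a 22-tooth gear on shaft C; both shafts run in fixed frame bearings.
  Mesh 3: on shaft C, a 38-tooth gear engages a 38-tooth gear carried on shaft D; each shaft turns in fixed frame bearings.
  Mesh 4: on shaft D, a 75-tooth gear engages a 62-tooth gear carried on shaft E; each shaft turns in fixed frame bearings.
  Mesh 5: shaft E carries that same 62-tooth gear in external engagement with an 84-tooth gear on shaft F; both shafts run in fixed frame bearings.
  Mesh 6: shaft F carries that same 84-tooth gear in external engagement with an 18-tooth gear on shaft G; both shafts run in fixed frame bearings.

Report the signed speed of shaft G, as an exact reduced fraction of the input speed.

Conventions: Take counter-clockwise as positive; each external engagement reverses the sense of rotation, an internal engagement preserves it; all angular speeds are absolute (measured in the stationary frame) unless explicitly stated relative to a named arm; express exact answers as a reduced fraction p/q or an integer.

6-mesh fixed-axis compound train (all bearings frame-fixed)
mesh 1 [49T→28T]: |ω|/ω_in = 1×49/28 = 7/4, sense flips to −
mesh 2 [45T→22T]: |ω|/ω_in = (7/4)×45/22 = 315/88, sense flips to +
mesh 3 [38T→38T]: |ω|/ω_in = (315/88)×38/38 = 315/88, sense flips to −
mesh 4 [75T→62T]: |ω|/ω_in = (315/88)×75/62 = 23625/5456, sense flips to +
mesh 5 [62T→84T]: |ω|/ω_in = (23625/5456)×62/84 = 1125/352, sense flips to −
mesh 6 [84T→18T]: |ω|/ω_in = (1125/352)×84/18 = 2625/176, sense flips to +
signed output speed (× input speed) = 2625/176

2625/176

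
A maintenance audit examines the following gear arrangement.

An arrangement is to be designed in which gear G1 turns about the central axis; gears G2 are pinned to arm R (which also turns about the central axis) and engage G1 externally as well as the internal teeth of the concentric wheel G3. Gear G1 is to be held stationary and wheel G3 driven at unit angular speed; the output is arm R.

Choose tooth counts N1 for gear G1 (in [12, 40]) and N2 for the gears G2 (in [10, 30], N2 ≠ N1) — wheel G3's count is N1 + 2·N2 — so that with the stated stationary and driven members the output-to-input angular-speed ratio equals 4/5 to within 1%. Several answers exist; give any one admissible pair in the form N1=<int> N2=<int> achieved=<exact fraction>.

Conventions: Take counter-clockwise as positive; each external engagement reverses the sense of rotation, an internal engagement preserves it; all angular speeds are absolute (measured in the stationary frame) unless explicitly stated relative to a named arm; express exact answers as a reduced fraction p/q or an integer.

class = planetary set [ratio 4/5 wanted; Willis about the carrier]
Willis with ω_sun = 0: ω_arm/ω_ring = N3/(N1+N3); set equal to 4/5  ⇒  N3/N1 = (4/5)/(1 − 4/5) = 4
N3 = N1 + 2·N2  ⇒  N2/N1 = (N3/N1 − 1)/2 = (4 − 1)/2 = 3/2
smallest multiple with N1 ≥ 12 and N2 ≥ 10: k = 6  ⇒  N1 = 6·2 = 12, N2 = 6·3 = 18 (N1 ≤ 40, N2 ≤ 30, N2 ≠ N1 ✓), N3 = 12 + 2·18 = 48
check: N3/(N1+N3) with N1 = 12, N3 = 48 gives 4/5; |achieved − target| = 0 ≤ 1/125 ✓

N1=12 N2=18 achieved=4/5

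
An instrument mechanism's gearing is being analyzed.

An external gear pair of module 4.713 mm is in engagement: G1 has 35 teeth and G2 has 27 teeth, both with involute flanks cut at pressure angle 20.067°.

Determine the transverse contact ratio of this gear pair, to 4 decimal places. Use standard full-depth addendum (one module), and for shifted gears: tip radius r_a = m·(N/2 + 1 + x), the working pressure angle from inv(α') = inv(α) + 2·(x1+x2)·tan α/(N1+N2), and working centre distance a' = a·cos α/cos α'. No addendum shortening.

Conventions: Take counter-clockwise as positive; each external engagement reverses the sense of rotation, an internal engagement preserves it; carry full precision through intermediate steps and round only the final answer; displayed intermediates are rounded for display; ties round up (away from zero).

class = single-mesh tooth geometry [involute pair 35T × 27T, m = 4.713]
base radii: r_b1 = 77.470458, r_b2 = 59.762925
tip radii: r_a1 = 87.190500, r_a2 = 68.338500
no profile shift: α' = α, a' = a
action lengths: √(r_a1²−r_b1²) = 40.006392, √(r_a2²−r_b2²) = 33.144281
base pitch p_b = π·m·cos α = 13.907464
CR = (40.006392 + 33.144281 − 146.103000·sin 20.06700°)/13.907464 = 1.655226
contact ratio ≈ 1.6552

1.6552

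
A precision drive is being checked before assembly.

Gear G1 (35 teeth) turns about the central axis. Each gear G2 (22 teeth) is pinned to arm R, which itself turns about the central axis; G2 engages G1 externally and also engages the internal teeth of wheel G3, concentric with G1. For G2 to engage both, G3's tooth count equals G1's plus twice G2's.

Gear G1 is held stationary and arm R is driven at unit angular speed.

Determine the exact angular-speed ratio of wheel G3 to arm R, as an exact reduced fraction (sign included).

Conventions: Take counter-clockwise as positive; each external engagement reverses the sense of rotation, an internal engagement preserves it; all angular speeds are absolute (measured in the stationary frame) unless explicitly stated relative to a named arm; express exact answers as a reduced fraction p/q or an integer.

planetary set (35T centre, 22T on arm, 79T internal) — Willis relation
ring teeth: 35 + 2·22 = 79
35(ω_sun−ω_arm) = −79(ω_ring−ω_arm),  ω_sun = 0, ω_arm = 1
ω_ring = 1 − (35/79)(0−1) = 114/79
ω_out/ω_in = 114/79

114/79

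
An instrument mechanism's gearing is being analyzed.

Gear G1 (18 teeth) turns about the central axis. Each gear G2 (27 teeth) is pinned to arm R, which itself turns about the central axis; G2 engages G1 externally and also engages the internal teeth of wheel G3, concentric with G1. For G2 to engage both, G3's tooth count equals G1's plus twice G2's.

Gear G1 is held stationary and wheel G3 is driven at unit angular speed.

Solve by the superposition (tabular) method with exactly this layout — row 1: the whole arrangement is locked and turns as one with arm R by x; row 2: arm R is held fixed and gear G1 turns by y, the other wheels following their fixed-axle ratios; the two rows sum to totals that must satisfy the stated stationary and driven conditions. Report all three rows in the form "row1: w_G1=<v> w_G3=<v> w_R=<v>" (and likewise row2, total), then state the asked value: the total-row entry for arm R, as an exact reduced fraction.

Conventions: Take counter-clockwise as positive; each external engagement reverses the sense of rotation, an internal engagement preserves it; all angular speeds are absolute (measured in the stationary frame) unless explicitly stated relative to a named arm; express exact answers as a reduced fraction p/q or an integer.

topology: planetary set — G1 18T / G2 27T / G3 72T, arm = carrier (Willis)
row 1: whole set turns with the arm by x
row 2: sun turns y, ring = −(18/72)·y, arm 0
boundary: total ω_sun = x + y = 0 and total ω_ring = x − (18/72)·y = 1  ⇒  y = -4/5, x = 4/5
row 2 ring = −(18/72)·(-4/5) = 1/5
totals (row 1 + row 2): sun 4/5 + (-4/5) = 0, ring 4/5 + 1/5 = 1, arm 4/5 + 0 = 4/5
asked cell (total, arm) = 4/5

row1: w_G1=4/5 w_G3=4/5 w_R=4/5
row2: w_G1=-4/5 w_G3=1/5 w_R=0
total: w_G1=0 w_G3=1 w_R=4/5
asked value: 4/5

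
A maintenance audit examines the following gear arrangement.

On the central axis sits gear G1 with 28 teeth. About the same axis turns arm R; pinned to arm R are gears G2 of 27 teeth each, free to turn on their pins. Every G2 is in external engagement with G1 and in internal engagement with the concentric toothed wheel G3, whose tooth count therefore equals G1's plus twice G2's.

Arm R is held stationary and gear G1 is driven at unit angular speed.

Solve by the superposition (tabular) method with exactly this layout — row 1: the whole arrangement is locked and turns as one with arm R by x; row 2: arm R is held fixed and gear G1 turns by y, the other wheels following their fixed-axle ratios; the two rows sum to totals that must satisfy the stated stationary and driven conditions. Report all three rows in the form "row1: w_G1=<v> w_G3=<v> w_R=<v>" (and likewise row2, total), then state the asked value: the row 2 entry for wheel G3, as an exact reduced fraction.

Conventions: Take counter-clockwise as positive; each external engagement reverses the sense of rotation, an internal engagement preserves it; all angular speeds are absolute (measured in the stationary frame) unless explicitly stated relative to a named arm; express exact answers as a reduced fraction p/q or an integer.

row1: w_G1=0 w_G3=0 w_R=0
row2: w_G1=1 w_G3=-14/41 w_R=0
total: w_G1=1 w_G3=-14/41 w_R=0
asked value: -14/41

recognized (axles ride arm R): planetary set, 28/27/82 teeth
row 1 (train locked, turned with arm): all members turn x
row 2 — arm fixed, fixed-axis ratios: sun y, ring −(28/82)·y, arm 0
boundary: total ω_arm = x = 0 and total ω_sun = x + y = 1  ⇒  y = 1, x = 0
row 2 ring = −(28/82)·1 = -14/41
totals (row 1 + row 2): sun 0 + 1 = 1, ring 0 + (-14/41) = -14/41, arm 0 + 0 = 0
asked cell (row2, ring) = -14/41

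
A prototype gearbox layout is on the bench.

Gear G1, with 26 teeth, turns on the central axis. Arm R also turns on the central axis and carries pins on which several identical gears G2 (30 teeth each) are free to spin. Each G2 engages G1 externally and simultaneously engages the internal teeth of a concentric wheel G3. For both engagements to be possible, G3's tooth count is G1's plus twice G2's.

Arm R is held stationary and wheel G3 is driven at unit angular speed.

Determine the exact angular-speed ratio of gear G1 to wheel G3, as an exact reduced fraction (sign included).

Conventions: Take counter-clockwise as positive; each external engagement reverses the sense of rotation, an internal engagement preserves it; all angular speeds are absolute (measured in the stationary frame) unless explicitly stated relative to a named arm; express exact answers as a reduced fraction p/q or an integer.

-43/13

recognized (axles ride arm R): planetary set, 26/30/86 teeth
ring teeth: 26 + 2·30 = 86
26(ω_sun−ω_arm) = −86(ω_ring−ω_arm),  ω_arm = 0, ω_ring = 1
ω_sun = 0 − (86/26)(1−0) = -43/13
ω_out/ω_in = -43/13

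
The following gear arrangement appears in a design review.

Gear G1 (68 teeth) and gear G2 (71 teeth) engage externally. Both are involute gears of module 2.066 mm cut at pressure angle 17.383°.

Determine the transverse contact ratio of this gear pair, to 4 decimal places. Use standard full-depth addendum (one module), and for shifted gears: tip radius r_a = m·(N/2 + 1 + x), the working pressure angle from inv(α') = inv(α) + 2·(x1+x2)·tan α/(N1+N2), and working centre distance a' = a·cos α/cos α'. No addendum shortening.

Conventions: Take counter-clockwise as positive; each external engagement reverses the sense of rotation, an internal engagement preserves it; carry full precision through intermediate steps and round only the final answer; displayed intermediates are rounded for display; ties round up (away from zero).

class = single-mesh tooth geometry [involute pair 68T × 71T, m = 2.066]
base radii: r_b1 = 67.035887, r_b2 = 69.993353
tip radii: r_a1 = 72.310000, r_a2 = 75.409000
no profile shift: α' = α, a' = a
action lengths: √(r_a1²−r_b1²) = 27.109517, √(r_a2²−r_b2²) = 28.061501
base pitch p_b = π·m·cos α = 6.194101
CR = (27.109517 + 28.061501 − 143.587000·sin 17.38300°)/6.194101 = 1.981450
contact ratio ≈ 1.9815

1.9815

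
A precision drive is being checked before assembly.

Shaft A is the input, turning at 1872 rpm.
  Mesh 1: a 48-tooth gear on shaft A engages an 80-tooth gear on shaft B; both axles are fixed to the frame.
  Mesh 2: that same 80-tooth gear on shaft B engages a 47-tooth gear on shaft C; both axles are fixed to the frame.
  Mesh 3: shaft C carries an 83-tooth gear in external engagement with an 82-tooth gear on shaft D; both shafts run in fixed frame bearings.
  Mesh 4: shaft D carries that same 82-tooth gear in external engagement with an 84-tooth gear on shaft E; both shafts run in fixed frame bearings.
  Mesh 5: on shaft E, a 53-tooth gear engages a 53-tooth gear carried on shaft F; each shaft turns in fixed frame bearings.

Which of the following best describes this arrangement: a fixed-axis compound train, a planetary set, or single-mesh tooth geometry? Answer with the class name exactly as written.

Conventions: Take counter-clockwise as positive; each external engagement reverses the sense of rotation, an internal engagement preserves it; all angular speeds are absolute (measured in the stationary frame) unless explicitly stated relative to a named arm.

5-mesh fixed-axis compound train (all bearings frame-fixed)
classification: fixed-axis compound train

fixed-axis compound train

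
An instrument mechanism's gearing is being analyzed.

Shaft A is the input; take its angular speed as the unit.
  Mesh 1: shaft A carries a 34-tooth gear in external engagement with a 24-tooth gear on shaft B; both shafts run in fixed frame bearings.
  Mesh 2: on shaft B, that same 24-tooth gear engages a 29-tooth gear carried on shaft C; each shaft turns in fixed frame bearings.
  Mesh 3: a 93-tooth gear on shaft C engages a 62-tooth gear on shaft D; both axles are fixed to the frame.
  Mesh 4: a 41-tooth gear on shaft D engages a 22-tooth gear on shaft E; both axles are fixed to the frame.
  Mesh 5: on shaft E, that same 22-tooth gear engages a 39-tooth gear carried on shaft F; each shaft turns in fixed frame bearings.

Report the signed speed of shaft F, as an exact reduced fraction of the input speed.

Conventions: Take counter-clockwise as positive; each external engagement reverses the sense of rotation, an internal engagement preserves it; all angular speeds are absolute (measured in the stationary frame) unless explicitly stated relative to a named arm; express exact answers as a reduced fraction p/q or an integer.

5-mesh fixed-axis compound train (all bearings frame-fixed)
mesh 1 [34T→24T]: |ω|/ω_in = 1×34/24 = 17/12, sense flips to −
mesh 2 [24T→29T]: |ω|/ω_in = (17/12)×24/29 = 34/29, sense flips to +
mesh 3 [93T→62T]: |ω|/ω_in = (34/29)×93/62 = 51/29, sense flips to −
mesh 4 [41T→22T]: |ω|/ω_in = (51/29)×41/22 = 2091/638, sense flips to +
mesh 5 [22T→39T]: |ω|/ω_in = (2091/638)×22/39 = 697/377, sense flips to −
signed output speed (× input speed) = -697/377

-697/377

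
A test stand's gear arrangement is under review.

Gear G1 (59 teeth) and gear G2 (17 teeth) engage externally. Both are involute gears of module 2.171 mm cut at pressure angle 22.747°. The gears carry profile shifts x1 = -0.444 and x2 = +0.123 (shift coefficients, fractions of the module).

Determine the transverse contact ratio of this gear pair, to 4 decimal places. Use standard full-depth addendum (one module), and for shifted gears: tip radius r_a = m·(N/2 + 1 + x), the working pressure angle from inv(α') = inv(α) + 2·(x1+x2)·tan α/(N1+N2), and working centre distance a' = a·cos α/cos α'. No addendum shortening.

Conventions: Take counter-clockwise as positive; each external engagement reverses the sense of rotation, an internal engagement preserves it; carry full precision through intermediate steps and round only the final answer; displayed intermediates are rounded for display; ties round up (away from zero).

1.5664

topology: single-mesh involute geometry — m = 2.171, 59T/17T pair
base radii: r_b1 = 59.063197, r_b2 = 17.018209
tip radii: r_a1 = 65.251576, r_a2 = 20.891533
inv(α') = inv(22.747°) + 2·(-0.444+0.123)·tan α/(59+17) = 0.01872144  ⇒  α' = 21.52093°
a' = a·cos α / cos α' = 82.4980·cos 22.747°/cos 21.52093° = 81.783023
action lengths: √(r_a1²−r_b1²) = 27.736383, √(r_a2²−r_b2²) = 12.117620
base pitch p_b = π·m·cos α = 6.289915
CR = (27.736383 + 12.117620 − 81.783023·sin 21.52093°)/6.289915 = 1.566416
contact ratio ≈ 1.5664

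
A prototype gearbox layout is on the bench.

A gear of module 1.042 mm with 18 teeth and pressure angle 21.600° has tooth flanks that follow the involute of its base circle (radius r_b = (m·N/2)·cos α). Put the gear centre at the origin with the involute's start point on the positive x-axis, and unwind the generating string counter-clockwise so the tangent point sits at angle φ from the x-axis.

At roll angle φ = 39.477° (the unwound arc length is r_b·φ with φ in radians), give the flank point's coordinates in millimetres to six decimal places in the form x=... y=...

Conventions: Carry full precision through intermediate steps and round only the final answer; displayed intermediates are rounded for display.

x=10.549887 y=0.906302

recognized (one wheel, involute flank): single-mesh tooth geometry, m = 1.042, N = 18
pitch radius r_p = m·N/2 = 1.042·18/2 = 9.378000
base radius r_b = r_p·cos α = 9.378000·cos 21.600° = 8.719444
roll angle φ = 39.477° = 0.68900363 rad
x = r_b·(cos φ + φ·sin φ) = 10.549887
y = r_b·(sin φ − φ·cos φ) = 0.906302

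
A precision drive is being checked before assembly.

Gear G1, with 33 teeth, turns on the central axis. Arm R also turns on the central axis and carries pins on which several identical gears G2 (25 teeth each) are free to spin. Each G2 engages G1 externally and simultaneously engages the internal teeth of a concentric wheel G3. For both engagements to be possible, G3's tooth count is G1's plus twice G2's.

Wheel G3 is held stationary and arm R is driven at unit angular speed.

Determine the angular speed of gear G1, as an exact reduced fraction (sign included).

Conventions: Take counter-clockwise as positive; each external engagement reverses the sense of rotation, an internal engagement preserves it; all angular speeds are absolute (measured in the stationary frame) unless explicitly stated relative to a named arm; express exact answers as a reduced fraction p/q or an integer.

116/33

topology: planetary set — G1 33T / G2 25T / G3 83T, arm = carrier (Willis)
ring teeth: 33 + 2·25 = 83
33(ω_sun−ω_arm) = −83(ω_ring−ω_arm),  ω_ring = 0, ω_arm = 1
ω_sun = 1 − (83/33)(0−1) = 116/33
exact speed ratio = 116/33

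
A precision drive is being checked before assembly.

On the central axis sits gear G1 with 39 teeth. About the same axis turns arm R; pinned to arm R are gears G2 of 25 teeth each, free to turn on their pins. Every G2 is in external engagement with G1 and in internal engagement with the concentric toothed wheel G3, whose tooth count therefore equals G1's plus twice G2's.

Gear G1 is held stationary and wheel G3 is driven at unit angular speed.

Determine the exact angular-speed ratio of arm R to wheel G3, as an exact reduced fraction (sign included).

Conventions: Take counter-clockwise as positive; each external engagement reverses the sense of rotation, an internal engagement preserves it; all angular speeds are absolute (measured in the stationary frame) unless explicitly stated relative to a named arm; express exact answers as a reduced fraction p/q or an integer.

planetary set (39T centre, 25T on arm, 89T internal) — Willis relation
ring teeth: 39 + 2·25 = 89
39(ω_sun−ω_arm) = −89(ω_ring−ω_arm),  ω_sun = 0, ω_ring = 1
39(0−ω_arm) = −89(1−ω_arm)  ⇒  128·ω_arm = 89  ⇒  ω_arm = 89/128
ω_out/ω_in = 89/128

89/128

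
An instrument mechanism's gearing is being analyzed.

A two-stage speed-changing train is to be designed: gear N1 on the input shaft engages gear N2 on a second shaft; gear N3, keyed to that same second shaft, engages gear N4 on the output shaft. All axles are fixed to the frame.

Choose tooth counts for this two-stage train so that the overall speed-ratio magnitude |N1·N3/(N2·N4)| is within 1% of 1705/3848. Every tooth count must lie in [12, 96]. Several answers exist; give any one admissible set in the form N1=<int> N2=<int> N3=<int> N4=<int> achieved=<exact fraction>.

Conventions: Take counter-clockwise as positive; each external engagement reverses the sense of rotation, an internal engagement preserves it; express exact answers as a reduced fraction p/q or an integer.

N1=31 N2=52 N3=55 N4=74 achieved=1705/3848

design class (target 1705/3848): fixed-axis compound train
target = 1705/3848 in lowest terms: an exact hit needs N1·N3 = k·1705 and N2·N4 = k·3848 for one integer k, every count in [12, 96]; additionally prefer no 1:1 stage (N1 ≠ N2, N3 ≠ N4)
k = 1: N1·N3 = 1705 = 31·55, N2·N4 = 3848 = 52·74
achieved = 31·55/(52·74) = 1705/3848; |achieved − target| = 0 ≤ 341/76960 ✓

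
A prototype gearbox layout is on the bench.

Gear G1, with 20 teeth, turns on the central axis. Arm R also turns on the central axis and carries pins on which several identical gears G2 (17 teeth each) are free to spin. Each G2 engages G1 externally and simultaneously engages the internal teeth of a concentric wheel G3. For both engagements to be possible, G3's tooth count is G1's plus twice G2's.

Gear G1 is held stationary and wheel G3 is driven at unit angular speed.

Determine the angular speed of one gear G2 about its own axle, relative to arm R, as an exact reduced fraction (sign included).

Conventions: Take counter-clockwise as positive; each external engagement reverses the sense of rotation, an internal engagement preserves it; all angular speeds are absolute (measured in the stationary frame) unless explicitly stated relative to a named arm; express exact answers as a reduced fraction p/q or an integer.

540/629

class = planetary set [G3 = 20+2·17 = 54; Willis about the carrier]
ring teeth: 20 + 2·17 = 54
20(ω_sun−ω_arm) = −54(ω_ring−ω_arm),  ω_sun = 0, ω_ring = 1
20(0−ω_arm) = −54(1−ω_arm)  ⇒  74·ω_arm = 54  ⇒  ω_arm = 27/37
sun–planet mesh: 20·(0−27/37) = −17·(ω_p−ω_arm)  ⇒  ω_p−ω_arm = 540/629
exact speed ratio = 540/629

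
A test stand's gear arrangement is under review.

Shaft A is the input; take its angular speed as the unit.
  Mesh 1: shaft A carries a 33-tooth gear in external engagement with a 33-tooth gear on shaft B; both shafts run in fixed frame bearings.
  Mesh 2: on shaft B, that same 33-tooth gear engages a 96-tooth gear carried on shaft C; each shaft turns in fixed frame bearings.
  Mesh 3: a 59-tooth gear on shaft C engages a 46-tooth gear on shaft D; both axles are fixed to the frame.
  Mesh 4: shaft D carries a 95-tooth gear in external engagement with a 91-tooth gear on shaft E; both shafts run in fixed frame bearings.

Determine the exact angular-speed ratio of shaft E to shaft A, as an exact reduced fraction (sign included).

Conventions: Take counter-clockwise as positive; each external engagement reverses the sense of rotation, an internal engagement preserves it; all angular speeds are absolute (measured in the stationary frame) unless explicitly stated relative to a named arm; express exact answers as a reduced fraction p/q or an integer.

61655/133952

class = fixed-axis compound train [4 meshes; 4 ratios multiply, 4 sense flips]
mesh 1 [33T→33T]: running ratio 1, sense −
mesh 2 [33T→96T]: running ratio 11/32, sense +
mesh 3 [59T→46T]: running ratio 649/1472, sense −
mesh 4 [95T→91T]: running ratio 61655/133952, sense +
ω_out/ω_in = 61655/133952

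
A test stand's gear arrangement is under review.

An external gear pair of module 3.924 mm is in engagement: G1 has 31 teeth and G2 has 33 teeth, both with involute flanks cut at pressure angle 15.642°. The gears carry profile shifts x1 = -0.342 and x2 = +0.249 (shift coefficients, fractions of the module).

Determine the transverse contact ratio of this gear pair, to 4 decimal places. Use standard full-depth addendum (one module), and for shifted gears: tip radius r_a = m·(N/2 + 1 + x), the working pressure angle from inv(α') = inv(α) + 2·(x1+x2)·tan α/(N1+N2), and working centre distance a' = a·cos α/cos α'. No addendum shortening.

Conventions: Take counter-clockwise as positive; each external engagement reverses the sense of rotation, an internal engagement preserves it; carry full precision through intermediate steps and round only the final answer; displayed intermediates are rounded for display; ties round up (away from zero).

class = single-mesh tooth geometry [involute pair 31T × 33T, m = 3.924]
base radii: r_b1 = 58.569468, r_b2 = 62.348144
tip radii: r_a1 = 63.403992, r_a2 = 69.647076
inv(α') = inv(15.642°) + 2·(-0.342+0.249)·tan α/(31+33) = 0.00617722  ⇒  α' = 15.02185°
a' = a·cos α / cos α' = 125.5680·cos 15.642°/cos 15.02185° = 125.195924
action lengths: √(r_a1²−r_b1²) = 24.283402, √(r_a2²−r_b2²) = 31.039075
base pitch p_b = π·m·cos α = 11.871059
CR = (24.283402 + 31.039075 − 125.195924·sin 15.02185°)/11.871059 = 1.926810
contact ratio ≈ 1.9268

1.9268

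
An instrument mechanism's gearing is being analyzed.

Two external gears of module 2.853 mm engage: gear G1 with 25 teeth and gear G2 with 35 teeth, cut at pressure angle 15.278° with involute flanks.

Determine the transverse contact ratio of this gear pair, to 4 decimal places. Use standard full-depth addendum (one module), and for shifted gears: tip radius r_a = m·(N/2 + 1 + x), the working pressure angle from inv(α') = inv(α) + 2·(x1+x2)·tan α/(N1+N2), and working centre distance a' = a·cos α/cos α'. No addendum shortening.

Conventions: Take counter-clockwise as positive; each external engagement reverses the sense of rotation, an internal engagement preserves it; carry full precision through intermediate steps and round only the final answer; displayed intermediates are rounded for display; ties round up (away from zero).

topology: single-mesh involute geometry — m = 2.853, 25T/35T pair
base radii: r_b1 = 34.402140, r_b2 = 48.162996
tip radii: r_a1 = 38.515500, r_a2 = 52.780500
no profile shift: α' = α, a' = a
action lengths: √(r_a1²−r_b1²) = 17.318676, √(r_a2²−r_b2²) = 21.589512
base pitch p_b = π·m·cos α = 8.646201
CR = (17.318676 + 21.589512 − 85.590000·sin 15.27800°)/8.646201 = 1.891582
contact ratio ≈ 1.8916

1.8916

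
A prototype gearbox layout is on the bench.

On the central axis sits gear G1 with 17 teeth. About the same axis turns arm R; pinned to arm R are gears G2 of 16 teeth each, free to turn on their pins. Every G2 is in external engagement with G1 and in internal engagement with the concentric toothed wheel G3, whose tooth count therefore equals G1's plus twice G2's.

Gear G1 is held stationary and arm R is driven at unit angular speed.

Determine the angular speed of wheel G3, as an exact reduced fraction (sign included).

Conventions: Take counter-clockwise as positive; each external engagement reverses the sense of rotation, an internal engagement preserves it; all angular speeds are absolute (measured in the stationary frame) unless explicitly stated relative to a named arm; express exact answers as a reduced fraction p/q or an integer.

66/49

class = planetary set [G3 = 17+2·16 = 49; Willis about the carrier]
ring teeth: 17 + 2·16 = 49
17(ω_sun−ω_arm) = −49(ω_ring−ω_arm),  ω_sun = 0, ω_arm = 1
ω_ring = 1 − (17/49)(0−1) = 66/49
exact speed ratio = 66/49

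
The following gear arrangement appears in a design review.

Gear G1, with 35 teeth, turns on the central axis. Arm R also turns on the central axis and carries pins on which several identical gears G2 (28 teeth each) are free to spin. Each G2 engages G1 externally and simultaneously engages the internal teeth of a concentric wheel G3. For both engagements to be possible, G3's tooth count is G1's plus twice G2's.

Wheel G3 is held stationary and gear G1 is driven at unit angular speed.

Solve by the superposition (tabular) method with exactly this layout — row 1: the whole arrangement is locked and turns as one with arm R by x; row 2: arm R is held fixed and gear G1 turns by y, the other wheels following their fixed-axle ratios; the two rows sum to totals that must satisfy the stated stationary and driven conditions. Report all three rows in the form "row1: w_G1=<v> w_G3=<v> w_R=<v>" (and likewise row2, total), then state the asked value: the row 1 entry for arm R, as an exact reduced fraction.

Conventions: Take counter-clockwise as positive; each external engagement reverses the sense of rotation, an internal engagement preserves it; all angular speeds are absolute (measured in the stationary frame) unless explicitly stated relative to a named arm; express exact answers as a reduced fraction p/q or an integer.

planetary set (35T centre, 28T on arm, 91T internal) — Willis relation
row 1 (train locked, turned with arm): all members turn x
row 2 — arm fixed, fixed-axis ratios: sun y, ring −(35/91)·y, arm 0
boundary: total ω_ring = x − (35/91)·y = 0 and total ω_sun = x + y = 1  ⇒  y = 13/18, x = 5/18
row 2 ring = −(35/91)·13/18 = -5/18
totals (row 1 + row 2): sun 5/18 + 13/18 = 1, ring 5/18 + (-5/18) = 0, arm 5/18 + 0 = 5/18
asked cell (row1, arm) = 5/18

row1: w_G1=5/18 w_G3=5/18 w_R=5/18
row2: w_G1=13/18 w_G3=-5/18 w_R=0
total: w_G1=1 w_G3=0 w_R=5/18
asked value: 5/18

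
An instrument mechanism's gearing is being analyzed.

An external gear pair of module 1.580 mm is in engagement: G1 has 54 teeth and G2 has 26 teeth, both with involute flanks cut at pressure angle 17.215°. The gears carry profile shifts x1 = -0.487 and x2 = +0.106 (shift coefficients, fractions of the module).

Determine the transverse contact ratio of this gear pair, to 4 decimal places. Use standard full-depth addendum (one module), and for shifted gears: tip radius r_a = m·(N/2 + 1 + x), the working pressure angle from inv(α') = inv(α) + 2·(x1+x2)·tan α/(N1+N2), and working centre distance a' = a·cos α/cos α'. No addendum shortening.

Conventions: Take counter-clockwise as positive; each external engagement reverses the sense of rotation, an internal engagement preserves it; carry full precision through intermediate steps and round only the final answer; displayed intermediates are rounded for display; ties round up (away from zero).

recognized (one external pair, fixed centres): single-mesh tooth geometry, m = 1.580, N1 = 54, N2 = 26
base radii: r_b1 = 40.748871, r_b2 = 19.619827
tip radii: r_a1 = 43.470540, r_a2 = 22.287480
inv(α') = inv(17.215°) + 2·(-0.487+0.106)·tan α/(54+26) = 0.00642897  ⇒  α' = 15.21941°
a' = a·cos α / cos α' = 63.2000·cos 17.215°/cos 15.21941° = 62.562927
action lengths: √(r_a1²−r_b1²) = 15.139926, √(r_a2²−r_b2²) = 10.573276
base pitch p_b = π·m·cos α = 4.741346
CR = (15.139926 + 10.573276 − 62.562927·sin 15.21941°)/4.741346 = 1.959239
contact ratio ≈ 1.9592

1.9592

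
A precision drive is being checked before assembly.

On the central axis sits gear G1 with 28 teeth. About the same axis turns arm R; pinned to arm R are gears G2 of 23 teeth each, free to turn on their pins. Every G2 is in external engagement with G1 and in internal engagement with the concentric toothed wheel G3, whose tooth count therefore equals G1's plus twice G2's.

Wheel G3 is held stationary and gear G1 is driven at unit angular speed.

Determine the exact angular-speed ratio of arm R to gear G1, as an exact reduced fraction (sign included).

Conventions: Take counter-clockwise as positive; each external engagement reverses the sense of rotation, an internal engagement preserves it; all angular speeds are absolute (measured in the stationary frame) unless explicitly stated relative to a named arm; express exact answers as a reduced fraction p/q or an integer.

topology: planetary set — G1 28T / G2 23T / G3 74T, arm = carrier (Willis)
ring teeth: 28 + 2·23 = 74
28(ω_sun−ω_arm) = −74(ω_ring−ω_arm),  ω_ring = 0, ω_sun = 1
28(1−ω_arm) = −74(0−ω_arm)  ⇒  102·ω_arm = 28  ⇒  ω_arm = 14/51
ω_out/ω_in = 14/51

14/51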